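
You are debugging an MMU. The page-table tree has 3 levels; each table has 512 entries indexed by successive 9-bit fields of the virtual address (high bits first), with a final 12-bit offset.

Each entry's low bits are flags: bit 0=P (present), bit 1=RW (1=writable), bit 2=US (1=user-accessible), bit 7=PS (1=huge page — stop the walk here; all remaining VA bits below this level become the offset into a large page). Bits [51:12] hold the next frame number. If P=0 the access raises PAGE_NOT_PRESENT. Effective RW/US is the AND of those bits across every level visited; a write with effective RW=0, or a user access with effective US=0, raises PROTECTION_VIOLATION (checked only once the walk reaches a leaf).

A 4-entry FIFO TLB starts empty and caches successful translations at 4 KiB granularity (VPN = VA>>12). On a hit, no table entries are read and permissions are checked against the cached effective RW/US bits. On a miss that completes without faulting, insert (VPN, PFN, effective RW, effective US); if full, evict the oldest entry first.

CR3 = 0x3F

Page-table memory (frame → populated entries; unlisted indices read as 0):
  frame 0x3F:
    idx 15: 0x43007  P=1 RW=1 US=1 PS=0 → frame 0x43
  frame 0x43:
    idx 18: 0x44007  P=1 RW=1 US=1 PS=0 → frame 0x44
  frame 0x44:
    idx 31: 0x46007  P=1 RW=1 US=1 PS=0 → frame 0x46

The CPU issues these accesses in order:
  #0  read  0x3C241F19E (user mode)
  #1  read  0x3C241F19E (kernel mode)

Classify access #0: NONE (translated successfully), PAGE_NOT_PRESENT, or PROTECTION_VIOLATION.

Trace:
#0 VA=0x3C241F19E (r,user):
  lvl0: tbl 0x3F, slot 15 ⇒ 0x43007 (P1/RW1/US1/PS0)
  lvl1: tbl 0x43, slot 18 ⇒ 0x44007 (P1/RW1/US1/PS0)
  lvl2: tbl 0x44, slot 31 ⇒ 0x46007 (P1/RW1/US1/PS0)
  → PA=0x4619E  (3 entries read)
#1 VA=0x3C241F19E (r,kernel):
  TLB hit vpn=0x3C241F → PA=0x4619E

Access #0 fault: NONE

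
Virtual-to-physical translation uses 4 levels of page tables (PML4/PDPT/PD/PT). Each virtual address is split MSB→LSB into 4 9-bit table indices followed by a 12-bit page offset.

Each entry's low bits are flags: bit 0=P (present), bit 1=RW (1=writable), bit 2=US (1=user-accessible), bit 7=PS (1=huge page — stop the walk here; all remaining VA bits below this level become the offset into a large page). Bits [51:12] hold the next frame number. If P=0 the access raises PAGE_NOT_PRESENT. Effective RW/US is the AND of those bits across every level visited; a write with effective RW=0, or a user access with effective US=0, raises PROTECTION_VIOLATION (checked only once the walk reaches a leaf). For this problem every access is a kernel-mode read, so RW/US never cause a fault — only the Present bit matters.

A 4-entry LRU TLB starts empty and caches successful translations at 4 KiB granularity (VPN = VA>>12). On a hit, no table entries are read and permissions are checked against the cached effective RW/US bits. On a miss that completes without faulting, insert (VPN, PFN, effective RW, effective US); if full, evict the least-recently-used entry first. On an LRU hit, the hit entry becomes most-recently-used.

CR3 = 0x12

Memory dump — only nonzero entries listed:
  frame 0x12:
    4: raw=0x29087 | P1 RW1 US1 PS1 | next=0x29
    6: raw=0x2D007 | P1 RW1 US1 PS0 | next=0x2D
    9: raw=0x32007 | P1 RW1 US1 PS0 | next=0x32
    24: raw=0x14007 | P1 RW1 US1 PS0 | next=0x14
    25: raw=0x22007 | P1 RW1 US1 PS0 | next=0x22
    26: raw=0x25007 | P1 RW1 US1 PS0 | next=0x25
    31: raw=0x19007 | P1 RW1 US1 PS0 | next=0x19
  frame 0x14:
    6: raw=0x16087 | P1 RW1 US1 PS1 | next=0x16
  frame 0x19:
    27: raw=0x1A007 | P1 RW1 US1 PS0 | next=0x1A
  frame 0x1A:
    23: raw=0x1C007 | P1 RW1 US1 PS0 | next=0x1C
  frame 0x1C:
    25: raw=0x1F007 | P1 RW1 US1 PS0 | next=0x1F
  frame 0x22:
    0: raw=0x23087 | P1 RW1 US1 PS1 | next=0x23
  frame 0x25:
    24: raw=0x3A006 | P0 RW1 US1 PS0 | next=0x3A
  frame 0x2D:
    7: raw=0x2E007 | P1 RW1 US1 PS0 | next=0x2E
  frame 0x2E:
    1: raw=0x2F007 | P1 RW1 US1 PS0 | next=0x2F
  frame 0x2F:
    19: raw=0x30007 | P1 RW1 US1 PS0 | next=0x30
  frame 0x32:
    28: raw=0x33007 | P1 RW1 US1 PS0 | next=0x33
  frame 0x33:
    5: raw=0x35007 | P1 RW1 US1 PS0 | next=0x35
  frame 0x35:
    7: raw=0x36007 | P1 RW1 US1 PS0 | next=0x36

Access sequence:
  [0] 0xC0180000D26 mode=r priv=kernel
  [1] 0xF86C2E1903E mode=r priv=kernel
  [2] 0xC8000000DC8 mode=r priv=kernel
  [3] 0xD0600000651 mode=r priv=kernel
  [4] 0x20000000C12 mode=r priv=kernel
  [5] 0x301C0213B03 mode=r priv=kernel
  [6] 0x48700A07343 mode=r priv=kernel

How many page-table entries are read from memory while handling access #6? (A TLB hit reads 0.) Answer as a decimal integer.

Walk each access:
#0 VA=0xC0180000D26 (r,kernel):
  L0 @0x12[24] → 0x14007  P=1,RW=1,US=1,PS=0
  L1 @0x14[6] → 0x16087  P=1,RW=1,US=1,PS=1
  ✓ 0x16D26 (huge @L1)  — 2 lookups
#1 VA=0xF86C2E1903E (r,kernel):
  L0 @0x12[31] → 0x19007  P=1,RW=1,US=1,PS=0
  L1 @0x19[27] → 0x1A007  P=1,RW=1,US=1,PS=0
  L2 @0x1A[23] → 0x1C007  P=1,RW=1,US=1,PS=0
  L3 @0x1C[25] → 0x1F007  P=1,RW=1,US=1,PS=0
  ✓ 0x1F03E  — 4 lookups
#2 VA=0xC8000000DC8 (r,kernel):
  L0 @0x12[25] → 0x22007  P=1,RW=1,US=1,PS=0
  L1 @0x22[0] → 0x23087  P=1,RW=1,US=1,PS=1
  ✓ 0x23DC8 (huge @L1)  — 2 lookups
#3 VA=0xD0600000651 (r,kernel):
  L0 @0x12[26] → 0x25007  P=1,RW=1,US=1,PS=0
  L1 @0x25[24] → 0x3A006  P=0,RW=1,US=1,PS=0
  ⇒ fault: PAGE_NOT_PRESENT  — 2 lookups
#4 VA=0x20000000C12 (r,kernel):
  L0 @0x12[4] → 0x29087  P=1,RW=1,US=1,PS=1
  ✓ 0x29C12 (huge @L0)  — 1 lookups
#5 VA=0x301C0213B03 (r,kernel):
  L0 @0x12[6] → 0x2D007  P=1,RW=1,US=1,PS=0
  L1 @0x2D[7] → 0x2E007  P=1,RW=1,US=1,PS=0
  L2 @0x2E[1] → 0x2F007  P=1,RW=1,US=1,PS=0
  L3 @0x2F[19] → 0x30007  P=1,RW=1,US=1,PS=0
  ✓ 0x30B03  — 4 lookups
#6 VA=0x48700A07343 (r,kernel):
  L0 @0x12[9] → 0x32007  P=1,RW=1,US=1,PS=0
  L1 @0x32[28] → 0x33007  P=1,RW=1,US=1,PS=0
  L2 @0x33[5] → 0x35007  P=1,RW=1,US=1,PS=0
  L3 @0x35[7] → 0x36007  P=1,RW=1,US=1,PS=0
  ✓ 0x36343  — 4 lookups

Entries read for #6: 4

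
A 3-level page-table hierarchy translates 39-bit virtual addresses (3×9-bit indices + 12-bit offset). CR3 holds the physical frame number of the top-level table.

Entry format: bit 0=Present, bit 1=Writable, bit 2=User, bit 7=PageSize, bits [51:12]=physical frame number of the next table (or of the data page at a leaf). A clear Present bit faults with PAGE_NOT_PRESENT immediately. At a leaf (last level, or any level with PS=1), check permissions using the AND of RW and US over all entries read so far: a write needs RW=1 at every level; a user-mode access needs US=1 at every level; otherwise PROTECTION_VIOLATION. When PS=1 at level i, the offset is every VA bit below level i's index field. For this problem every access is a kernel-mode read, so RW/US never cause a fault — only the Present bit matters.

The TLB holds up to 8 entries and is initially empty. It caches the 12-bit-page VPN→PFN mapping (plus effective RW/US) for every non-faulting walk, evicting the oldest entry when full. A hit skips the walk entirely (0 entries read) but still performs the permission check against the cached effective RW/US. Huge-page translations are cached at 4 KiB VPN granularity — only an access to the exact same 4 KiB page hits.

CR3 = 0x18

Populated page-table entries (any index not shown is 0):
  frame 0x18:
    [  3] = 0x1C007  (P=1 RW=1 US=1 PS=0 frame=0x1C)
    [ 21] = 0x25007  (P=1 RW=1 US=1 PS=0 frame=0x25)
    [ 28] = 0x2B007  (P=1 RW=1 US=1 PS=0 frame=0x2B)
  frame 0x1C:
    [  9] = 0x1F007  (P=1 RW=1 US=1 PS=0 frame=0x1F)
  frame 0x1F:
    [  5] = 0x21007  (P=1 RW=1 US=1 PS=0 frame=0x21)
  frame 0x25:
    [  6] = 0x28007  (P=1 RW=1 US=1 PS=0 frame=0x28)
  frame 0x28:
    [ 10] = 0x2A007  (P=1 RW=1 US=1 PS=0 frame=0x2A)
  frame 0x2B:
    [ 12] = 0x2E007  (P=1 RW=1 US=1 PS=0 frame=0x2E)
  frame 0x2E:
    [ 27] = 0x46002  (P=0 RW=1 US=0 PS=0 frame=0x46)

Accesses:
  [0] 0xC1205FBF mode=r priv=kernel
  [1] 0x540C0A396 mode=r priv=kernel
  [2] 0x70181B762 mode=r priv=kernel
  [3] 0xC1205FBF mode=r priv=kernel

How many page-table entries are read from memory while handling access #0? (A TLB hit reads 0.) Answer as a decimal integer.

Trace:
#0 VA=0xC1205FBF (r,kernel):
  [0] read 0x18 idx=3: raw=0x1C007 flags P=1 W=1 U=1 S=0
  [1] read 0x1C idx=9: raw=0x1F007 flags P=1 W=1 U=1 S=0
  [2] read 0x1F idx=5: raw=0x21007 flags P=1 W=1 U=1 S=0
  → PA=0x21FBF  (3 entries read)
#1 VA=0x540C0A396 (r,kernel):
  [0] read 0x18 idx=21: raw=0x25007 flags P=1 W=1 U=1 S=0
  [1] read 0x25 idx=6: raw=0x28007 flags P=1 W=1 U=1 S=0
  [2] read 0x28 idx=10: raw=0x2A007 flags P=1 W=1 U=1 S=0
  → PA=0x2A396  (3 entries read)
#2 VA=0x70181B762 (r,kernel):
  [0] read 0x18 idx=28: raw=0x2B007 flags P=1 W=1 U=1 S=0
  [1] read 0x2B idx=12: raw=0x2E007 flags P=1 W=1 U=1 S=0
  [2] read 0x2E idx=27: raw=0x46002 flags P=0 W=1 U=0 S=0
  → PAGE_NOT_PRESENT  (3 entries read)
#3 VA=0xC1205FBF (r,kernel):
  TLB hit vpn=0xC1205 → PA=0x21FBF

Entries read for #0: 3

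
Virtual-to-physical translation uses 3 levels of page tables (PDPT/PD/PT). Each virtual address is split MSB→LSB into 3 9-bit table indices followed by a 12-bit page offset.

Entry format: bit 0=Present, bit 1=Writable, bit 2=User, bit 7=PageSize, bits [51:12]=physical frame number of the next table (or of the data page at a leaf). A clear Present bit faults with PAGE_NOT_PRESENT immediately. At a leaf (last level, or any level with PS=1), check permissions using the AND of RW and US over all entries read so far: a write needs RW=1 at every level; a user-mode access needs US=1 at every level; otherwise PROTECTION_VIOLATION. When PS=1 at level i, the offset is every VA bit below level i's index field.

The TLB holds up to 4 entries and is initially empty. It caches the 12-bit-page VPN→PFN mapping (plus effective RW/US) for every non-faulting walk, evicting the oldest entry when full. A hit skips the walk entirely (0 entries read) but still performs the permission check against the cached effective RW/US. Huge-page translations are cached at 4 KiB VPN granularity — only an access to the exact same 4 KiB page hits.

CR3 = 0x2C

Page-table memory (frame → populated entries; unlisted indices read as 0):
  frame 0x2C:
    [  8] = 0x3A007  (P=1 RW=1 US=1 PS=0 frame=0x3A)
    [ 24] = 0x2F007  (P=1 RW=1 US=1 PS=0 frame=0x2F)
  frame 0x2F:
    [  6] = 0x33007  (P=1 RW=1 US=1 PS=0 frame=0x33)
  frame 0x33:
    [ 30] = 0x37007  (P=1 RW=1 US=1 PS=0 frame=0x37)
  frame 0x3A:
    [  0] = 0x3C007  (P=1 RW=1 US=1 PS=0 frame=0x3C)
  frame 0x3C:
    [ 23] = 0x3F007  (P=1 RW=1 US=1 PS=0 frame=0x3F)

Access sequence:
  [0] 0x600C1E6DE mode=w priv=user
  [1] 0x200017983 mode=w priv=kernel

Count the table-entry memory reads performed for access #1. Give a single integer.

Per-access translation:
#0 VA=0x600C1E6DE (w,user):
  L0 @0x2C[24] → 0x2F007  P=1,RW=1,US=1,PS=0
  L1 @0x2F[6] → 0x33007  P=1,RW=1,US=1,PS=0
  L2 @0x33[30] → 0x37007  P=1,RW=1,US=1,PS=0
  ✓ 0x376DE  — 3 lookups
#1 VA=0x200017983 (w,kernel):
  L0 @0x2C[8] → 0x3A007  P=1,RW=1,US=1,PS=0
  L1 @0x3A[0] → 0x3C007  P=1,RW=1,US=1,PS=0
  L2 @0x3C[23] → 0x3F007  P=1,RW=1,US=1,PS=0
  ✓ 0x3F983  — 3 lookups

Entries read for #1: 3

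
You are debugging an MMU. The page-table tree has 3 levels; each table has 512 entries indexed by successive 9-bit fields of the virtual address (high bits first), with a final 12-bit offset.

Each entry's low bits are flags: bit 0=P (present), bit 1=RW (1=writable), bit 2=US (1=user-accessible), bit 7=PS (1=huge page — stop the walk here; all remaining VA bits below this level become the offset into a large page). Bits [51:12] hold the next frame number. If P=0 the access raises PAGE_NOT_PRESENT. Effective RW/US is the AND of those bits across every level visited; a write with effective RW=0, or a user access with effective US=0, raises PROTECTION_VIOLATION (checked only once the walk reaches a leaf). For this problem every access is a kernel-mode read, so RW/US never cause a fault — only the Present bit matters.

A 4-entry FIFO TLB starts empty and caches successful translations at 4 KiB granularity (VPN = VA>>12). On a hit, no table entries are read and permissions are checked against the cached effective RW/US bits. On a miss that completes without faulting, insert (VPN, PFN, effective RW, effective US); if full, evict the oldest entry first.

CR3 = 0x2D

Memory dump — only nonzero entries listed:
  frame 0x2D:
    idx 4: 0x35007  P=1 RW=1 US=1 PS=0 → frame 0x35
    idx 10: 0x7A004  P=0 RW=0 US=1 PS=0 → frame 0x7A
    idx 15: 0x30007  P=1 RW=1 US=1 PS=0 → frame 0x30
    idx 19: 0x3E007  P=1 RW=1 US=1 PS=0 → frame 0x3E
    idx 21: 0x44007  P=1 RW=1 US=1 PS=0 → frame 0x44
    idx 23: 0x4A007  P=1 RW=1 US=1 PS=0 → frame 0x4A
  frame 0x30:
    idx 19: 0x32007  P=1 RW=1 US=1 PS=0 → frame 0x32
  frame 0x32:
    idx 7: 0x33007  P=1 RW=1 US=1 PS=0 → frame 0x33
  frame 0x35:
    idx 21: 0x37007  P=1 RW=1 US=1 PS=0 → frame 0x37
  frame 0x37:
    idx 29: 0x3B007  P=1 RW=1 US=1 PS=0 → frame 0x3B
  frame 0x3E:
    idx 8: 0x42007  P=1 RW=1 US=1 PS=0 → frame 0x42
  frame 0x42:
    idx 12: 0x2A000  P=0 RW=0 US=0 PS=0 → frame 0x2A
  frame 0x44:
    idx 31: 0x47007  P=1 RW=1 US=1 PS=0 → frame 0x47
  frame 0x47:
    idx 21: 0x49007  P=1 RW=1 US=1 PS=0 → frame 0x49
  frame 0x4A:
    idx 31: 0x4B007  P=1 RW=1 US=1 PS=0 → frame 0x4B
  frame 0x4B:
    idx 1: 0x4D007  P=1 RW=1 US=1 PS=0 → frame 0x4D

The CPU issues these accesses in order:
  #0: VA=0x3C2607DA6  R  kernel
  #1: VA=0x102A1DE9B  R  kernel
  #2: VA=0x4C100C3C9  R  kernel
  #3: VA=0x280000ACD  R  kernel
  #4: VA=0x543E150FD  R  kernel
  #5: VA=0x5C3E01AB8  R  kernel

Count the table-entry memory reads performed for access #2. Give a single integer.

Trace:
#0 VA=0x3C2607DA6 (r,kernel):
  [0] read 0x2D idx=15: raw=0x30007 flags P=1 W=1 U=1 S=0
  [1] read 0x30 idx=19: raw=0x32007 flags P=1 W=1 U=1 S=0
  [2] read 0x32 idx=7: raw=0x33007 flags P=1 W=1 U=1 S=0
  → PA=0x33DA6  (3 entries read)
#1 VA=0x102A1DE9B (r,kernel):
  [0] read 0x2D idx=4: raw=0x35007 flags P=1 W=1 U=1 S=0
  [1] read 0x35 idx=21: raw=0x37007 flags P=1 W=1 U=1 S=0
  [2] read 0x37 idx=29: raw=0x3B007 flags P=1 W=1 U=1 S=0
  → PA=0x3BE9B  (3 entries read)
#2 VA=0x4C100C3C9 (r,kernel):
  [0] read 0x2D idx=19: raw=0x3E007 flags P=1 W=1 U=1 S=0
  [1] read 0x3E idx=8: raw=0x42007 flags P=1 W=1 U=1 S=0
  [2] read 0x42 idx=12: raw=0x2A000 flags P=0 W=0 U=0 S=0
  ✗ PAGE_NOT_PRESENT  [3 reads]
#3 VA=0x280000ACD (r,kernel):
  [0] read 0x2D idx=10: raw=0x7A004 flags P=0 W=0 U=1 S=0
  ✗ PAGE_NOT_PRESENT  [1 reads]
#4 VA=0x543E150FD (r,kernel):
  [0] read 0x2D idx=21: raw=0x44007 flags P=1 W=1 U=1 S=0
  [1] read 0x44 idx=31: raw=0x47007 flags P=1 W=1 U=1 S=0
  [2] read 0x47 idx=21: raw=0x49007 flags P=1 W=1 U=1 S=0
  → PA=0x490FD  (3 entries read)
#5 VA=0x5C3E01AB8 (r,kernel):
  [0] read 0x2D idx=23: raw=0x4A007 flags P=1 W=1 U=1 S=0
  [1] read 0x4A idx=31: raw=0x4B007 flags P=1 W=1 U=1 S=0
  [2] read 0x4B idx=1: raw=0x4D007 flags P=1 W=1 U=1 S=0
  → PA=0x4DAB8  (3 entries read)

Entries read for #2: 3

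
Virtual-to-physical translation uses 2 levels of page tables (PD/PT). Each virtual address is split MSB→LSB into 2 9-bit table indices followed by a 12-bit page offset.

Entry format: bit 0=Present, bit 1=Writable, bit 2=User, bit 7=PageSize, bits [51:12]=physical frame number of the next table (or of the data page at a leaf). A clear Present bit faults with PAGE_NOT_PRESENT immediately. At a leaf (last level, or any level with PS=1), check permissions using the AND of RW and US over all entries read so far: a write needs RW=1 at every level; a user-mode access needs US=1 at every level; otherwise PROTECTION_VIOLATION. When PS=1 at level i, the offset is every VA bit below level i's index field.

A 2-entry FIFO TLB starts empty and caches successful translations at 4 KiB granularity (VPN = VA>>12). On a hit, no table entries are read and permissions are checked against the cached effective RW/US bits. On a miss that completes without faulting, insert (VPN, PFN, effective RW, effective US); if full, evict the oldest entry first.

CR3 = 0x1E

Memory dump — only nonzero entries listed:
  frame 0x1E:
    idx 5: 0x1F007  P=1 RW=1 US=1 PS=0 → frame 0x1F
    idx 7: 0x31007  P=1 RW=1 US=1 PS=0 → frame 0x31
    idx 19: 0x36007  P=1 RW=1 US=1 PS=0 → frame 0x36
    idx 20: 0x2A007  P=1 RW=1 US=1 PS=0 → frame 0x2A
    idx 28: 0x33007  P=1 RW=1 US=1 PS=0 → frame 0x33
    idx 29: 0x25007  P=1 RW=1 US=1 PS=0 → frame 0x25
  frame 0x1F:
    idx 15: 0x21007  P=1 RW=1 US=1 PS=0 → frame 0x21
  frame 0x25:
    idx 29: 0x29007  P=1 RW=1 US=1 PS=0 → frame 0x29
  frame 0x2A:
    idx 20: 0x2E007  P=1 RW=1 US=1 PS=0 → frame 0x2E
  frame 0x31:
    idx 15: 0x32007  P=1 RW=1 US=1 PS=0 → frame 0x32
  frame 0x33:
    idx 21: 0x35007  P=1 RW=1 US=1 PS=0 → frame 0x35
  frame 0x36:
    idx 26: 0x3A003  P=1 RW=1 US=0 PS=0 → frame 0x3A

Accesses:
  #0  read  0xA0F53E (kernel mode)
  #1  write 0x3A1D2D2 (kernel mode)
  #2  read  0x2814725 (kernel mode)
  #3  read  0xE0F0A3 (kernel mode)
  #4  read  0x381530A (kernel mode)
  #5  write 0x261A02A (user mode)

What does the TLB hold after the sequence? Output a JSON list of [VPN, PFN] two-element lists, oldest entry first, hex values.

Per-access translation:
#0 VA=0xA0F53E (r,kernel):
  lvl0: tbl 0x1E, slot 5 ⇒ 0x1F007 (P1/RW1/US1/PS0)
  lvl1: tbl 0x1F, slot 15 ⇒ 0x21007 (P1/RW1/US1/PS0)
  ⇒ phys 0x2153E  [2 reads]
#1 VA=0x3A1D2D2 (w,kernel):
  lvl0: tbl 0x1E, slot 29 ⇒ 0x25007 (P1/RW1/US1/PS0)
  lvl1: tbl 0x25, slot 29 ⇒ 0x29007 (P1/RW1/US1/PS0)
  ⇒ phys 0x292D2  [2 reads]
#2 VA=0x2814725 (r,kernel):
  lvl0: tbl 0x1E, slot 20 ⇒ 0x2A007 (P1/RW1/US1/PS0)
  lvl1: tbl 0x2A, slot 20 ⇒ 0x2E007 (P1/RW1/US1/PS0)
  ⇒ phys 0x2E725  [2 reads]
#3 VA=0xE0F0A3 (r,kernel):
  lvl0: tbl 0x1E, slot 7 ⇒ 0x31007 (P1/RW1/US1/PS0)
  lvl1: tbl 0x31, slot 15 ⇒ 0x32007 (P1/RW1/US1/PS0)
  ⇒ phys 0x320A3  [2 reads]
#4 VA=0x381530A (r,kernel):
  lvl0: tbl 0x1E, slot 28 ⇒ 0x33007 (P1/RW1/US1/PS0)
  lvl1: tbl 0x33, slot 21 ⇒ 0x35007 (P1/RW1/US1/PS0)
  ⇒ phys 0x3530A  [2 reads]
#5 VA=0x261A02A (w,user):
  lvl0: tbl 0x1E, slot 19 ⇒ 0x36007 (P1/RW1/US1/PS0)
  lvl1: tbl 0x36, slot 26 ⇒ 0x3A003 (P1/RW1/US0/PS0)
  ✗ PROTECTION_VIOLATION  [2 reads]

TLB: [["0xE0F", "0x32"], ["0x3815", "0x35"]]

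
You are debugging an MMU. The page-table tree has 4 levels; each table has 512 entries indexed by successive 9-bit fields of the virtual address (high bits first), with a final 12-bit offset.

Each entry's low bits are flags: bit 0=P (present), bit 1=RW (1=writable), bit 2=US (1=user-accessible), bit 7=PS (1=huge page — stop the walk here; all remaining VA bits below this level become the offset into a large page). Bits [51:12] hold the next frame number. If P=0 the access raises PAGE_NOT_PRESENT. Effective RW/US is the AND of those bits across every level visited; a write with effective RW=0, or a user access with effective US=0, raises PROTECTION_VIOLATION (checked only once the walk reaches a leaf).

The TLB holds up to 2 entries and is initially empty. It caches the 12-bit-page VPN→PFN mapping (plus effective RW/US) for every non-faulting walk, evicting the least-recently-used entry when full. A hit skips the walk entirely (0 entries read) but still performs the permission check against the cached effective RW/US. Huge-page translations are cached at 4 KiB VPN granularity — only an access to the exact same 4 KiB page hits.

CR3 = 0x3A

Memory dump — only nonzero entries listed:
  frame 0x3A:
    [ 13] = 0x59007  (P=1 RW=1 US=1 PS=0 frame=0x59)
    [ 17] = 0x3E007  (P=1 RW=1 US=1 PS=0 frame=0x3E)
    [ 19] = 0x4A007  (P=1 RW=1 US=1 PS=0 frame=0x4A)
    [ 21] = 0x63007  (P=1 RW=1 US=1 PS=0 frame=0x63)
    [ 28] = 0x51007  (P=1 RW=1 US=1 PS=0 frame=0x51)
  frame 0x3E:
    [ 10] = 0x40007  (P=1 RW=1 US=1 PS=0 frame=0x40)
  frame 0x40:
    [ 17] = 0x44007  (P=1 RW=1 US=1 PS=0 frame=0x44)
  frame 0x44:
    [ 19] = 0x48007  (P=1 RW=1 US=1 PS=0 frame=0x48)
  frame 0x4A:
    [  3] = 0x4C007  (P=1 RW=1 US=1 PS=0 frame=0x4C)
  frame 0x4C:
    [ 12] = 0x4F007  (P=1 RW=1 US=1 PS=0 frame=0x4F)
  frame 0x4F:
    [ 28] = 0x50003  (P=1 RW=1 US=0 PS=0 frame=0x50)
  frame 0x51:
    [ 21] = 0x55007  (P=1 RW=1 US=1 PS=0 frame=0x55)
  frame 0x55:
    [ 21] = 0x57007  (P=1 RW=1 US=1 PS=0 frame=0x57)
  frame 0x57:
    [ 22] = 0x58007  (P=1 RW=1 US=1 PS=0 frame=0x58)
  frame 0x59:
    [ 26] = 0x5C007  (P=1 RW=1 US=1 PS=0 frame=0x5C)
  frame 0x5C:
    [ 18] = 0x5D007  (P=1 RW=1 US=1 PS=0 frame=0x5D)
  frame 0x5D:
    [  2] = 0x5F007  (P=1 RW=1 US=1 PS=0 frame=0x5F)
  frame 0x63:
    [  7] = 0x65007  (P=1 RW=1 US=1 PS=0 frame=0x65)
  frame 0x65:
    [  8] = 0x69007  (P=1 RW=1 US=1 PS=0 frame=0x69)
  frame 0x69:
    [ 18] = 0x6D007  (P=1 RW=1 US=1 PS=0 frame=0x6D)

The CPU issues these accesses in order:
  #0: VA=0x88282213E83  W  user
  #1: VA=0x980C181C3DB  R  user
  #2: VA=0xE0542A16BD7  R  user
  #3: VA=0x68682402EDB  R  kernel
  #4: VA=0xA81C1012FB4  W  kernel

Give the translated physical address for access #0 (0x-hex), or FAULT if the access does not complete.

Trace:
#0 VA=0x88282213E83 (w,user):
  [0] read 0x3A idx=17: raw=0x3E007 flags P=1 W=1 U=1 S=0
  [1] read 0x3E idx=10: raw=0x40007 flags P=1 W=1 U=1 S=0
  [2] read 0x40 idx=17: raw=0x44007 flags P=1 W=1 U=1 S=0
  [3] read 0x44 idx=19: raw=0x48007 flags P=1 W=1 U=1 S=0
  → PA=0x48E83  (4 entries read)
#1 VA=0x980C181C3DB (r,user):
  [0] read 0x3A idx=19: raw=0x4A007 flags P=1 W=1 U=1 S=0
  [1] read 0x4A idx=3: raw=0x4C007 flags P=1 W=1 U=1 S=0
  [2] read 0x4C idx=12: raw=0x4F007 flags P=1 W=1 U=1 S=0
  [3] read 0x4F idx=28: raw=0x50003 flags P=1 W=1 U=0 S=0
  → PROTECTION_VIOLATION  (4 entries read)
#2 VA=0xE0542A16BD7 (r,user):
  [0] read 0x3A idx=28: raw=0x51007 flags P=1 W=1 U=1 S=0
  [1] read 0x51 idx=21: raw=0x55007 flags P=1 W=1 U=1 S=0
  [2] read 0x55 idx=21: raw=0x57007 flags P=1 W=1 U=1 S=0
  [3] read 0x57 idx=22: raw=0x58007 flags P=1 W=1 U=1 S=0
  → PA=0x58BD7  (4 entries read)
#3 VA=0x68682402EDB (r,kernel):
  [0] read 0x3A idx=13: raw=0x59007 flags P=1 W=1 U=1 S=0
  [1] read 0x59 idx=26: raw=0x5C007 flags P=1 W=1 U=1 S=0
  [2] read 0x5C idx=18: raw=0x5D007 flags P=1 W=1 U=1 S=0
  [3] read 0x5D idx=2: raw=0x5F007 flags P=1 W=1 U=1 S=0
  → PA=0x5FEDB  (4 entries read)
#4 VA=0xA81C1012FB4 (w,kernel):
  [0] read 0x3A idx=21: raw=0x63007 flags P=1 W=1 U=1 S=0
  [1] read 0x63 idx=7: raw=0x65007 flags P=1 W=1 U=1 S=0
  [2] read 0x65 idx=8: raw=0x69007 flags P=1 W=1 U=1 S=0
  [3] read 0x69 idx=18: raw=0x6D007 flags P=1 W=1 U=1 S=0
  → PA=0x6DFB4  (4 entries read)

Access #0 PA: 0x48E83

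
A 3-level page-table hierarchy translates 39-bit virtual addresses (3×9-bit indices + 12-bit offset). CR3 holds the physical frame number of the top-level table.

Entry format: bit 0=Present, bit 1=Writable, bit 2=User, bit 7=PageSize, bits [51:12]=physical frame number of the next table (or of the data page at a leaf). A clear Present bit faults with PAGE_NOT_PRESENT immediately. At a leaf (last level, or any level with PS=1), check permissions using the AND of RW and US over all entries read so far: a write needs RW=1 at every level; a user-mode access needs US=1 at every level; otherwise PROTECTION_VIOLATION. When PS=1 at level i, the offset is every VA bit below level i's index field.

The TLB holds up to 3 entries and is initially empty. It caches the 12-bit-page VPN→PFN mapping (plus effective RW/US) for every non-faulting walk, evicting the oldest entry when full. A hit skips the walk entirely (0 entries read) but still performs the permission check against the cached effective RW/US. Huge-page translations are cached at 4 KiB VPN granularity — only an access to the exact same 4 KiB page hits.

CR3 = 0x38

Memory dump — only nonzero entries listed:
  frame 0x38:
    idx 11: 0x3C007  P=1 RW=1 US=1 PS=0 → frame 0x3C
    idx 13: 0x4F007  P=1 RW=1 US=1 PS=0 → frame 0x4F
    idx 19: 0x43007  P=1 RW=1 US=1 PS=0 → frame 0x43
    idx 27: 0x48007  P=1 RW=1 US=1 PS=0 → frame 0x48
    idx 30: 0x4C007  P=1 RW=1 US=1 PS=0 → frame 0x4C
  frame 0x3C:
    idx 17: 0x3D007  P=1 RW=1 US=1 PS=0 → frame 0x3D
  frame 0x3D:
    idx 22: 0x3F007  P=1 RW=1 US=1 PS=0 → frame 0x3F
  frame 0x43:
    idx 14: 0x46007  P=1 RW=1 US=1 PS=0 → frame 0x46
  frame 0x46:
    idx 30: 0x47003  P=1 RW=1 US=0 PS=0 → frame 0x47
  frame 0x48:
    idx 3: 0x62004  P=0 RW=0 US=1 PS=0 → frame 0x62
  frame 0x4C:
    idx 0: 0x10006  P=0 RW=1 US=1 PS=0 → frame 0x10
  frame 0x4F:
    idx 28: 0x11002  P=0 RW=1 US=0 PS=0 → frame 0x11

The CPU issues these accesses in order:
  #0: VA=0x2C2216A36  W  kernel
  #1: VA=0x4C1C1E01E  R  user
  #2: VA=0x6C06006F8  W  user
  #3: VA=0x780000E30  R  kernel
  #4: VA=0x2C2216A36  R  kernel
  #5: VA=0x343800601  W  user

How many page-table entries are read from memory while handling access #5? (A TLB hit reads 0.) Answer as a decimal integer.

Trace:
#0 VA=0x2C2216A36 (w,kernel):
  L0 @0x38[11] → 0x3C007  P=1,RW=1,US=1,PS=0
  L1 @0x3C[17] → 0x3D007  P=1,RW=1,US=1,PS=0
  L2 @0x3D[22] → 0x3F007  P=1,RW=1,US=1,PS=0
  ⇒ phys 0x3FA36  [3 reads]
#1 VA=0x4C1C1E01E (r,user):
  L0 @0x38[19] → 0x43007  P=1,RW=1,US=1,PS=0
  L1 @0x43[14] → 0x46007  P=1,RW=1,US=1,PS=0
  L2 @0x46[30] → 0x47003  P=1,RW=1,US=0,PS=0
  ✗ PROTECTION_VIOLATION  [3 reads]
#2 VA=0x6C06006F8 (w,user):
  L0 @0x38[27] → 0x48007  P=1,RW=1,US=1,PS=0
  L1 @0x48[3] → 0x62004  P=0,RW=0,US=1,PS=0
  ✗ PAGE_NOT_PRESENT  [2 reads]
#3 VA=0x780000E30 (r,kernel):
  L0 @0x38[30] → 0x4C007  P=1,RW=1,US=1,PS=0
  L1 @0x4C[0] → 0x10006  P=0,RW=1,US=1,PS=0
  ✗ PAGE_NOT_PRESENT  [2 reads]
#4 VA=0x2C2216A36 (r,kernel):
  TLB hit vpn=0x2C2216 → PA=0x3FA36
#5 VA=0x343800601 (w,user):
  L0 @0x38[13] → 0x4F007  P=1,RW=1,US=1,PS=0
  L1 @0x4F[28] → 0x11002  P=0,RW=1,US=0,PS=0
  ✗ PAGE_NOT_PRESENT  [2 reads]

Entries read for #5: 2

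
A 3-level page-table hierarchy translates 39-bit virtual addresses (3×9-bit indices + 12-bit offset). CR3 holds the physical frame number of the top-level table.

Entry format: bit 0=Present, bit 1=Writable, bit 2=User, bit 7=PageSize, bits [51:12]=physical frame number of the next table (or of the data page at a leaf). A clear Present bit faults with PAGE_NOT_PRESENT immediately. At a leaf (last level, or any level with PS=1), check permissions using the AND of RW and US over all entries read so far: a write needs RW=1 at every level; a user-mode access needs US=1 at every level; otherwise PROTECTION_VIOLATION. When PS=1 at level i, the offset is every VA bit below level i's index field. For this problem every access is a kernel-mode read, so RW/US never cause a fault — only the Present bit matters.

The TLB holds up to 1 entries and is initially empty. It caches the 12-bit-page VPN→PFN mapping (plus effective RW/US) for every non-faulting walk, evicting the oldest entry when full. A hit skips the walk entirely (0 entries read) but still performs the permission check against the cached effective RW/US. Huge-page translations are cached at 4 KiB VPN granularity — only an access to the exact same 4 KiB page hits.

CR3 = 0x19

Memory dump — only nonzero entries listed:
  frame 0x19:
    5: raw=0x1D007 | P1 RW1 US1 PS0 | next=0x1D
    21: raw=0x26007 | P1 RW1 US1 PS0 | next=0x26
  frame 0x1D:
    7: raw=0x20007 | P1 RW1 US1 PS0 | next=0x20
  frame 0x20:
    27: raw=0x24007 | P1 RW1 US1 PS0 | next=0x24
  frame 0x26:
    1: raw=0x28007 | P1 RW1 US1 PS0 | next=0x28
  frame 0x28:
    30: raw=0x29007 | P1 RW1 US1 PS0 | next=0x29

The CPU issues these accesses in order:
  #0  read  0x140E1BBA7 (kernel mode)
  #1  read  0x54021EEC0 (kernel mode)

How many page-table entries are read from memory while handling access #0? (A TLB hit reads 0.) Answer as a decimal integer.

Per-access translation:
#0 VA=0x140E1BBA7 (r,kernel):
  lvl0: tbl 0x19, slot 5 ⇒ 0x1D007 (P1/RW1/US1/PS0)
  lvl1: tbl 0x1D, slot 7 ⇒ 0x20007 (P1/RW1/US1/PS0)
  lvl2: tbl 0x20, slot 27 ⇒ 0x24007 (P1/RW1/US1/PS0)
  ✓ 0x24BA7  — 3 lookups
#1 VA=0x54021EEC0 (r,kernel):
  lvl0: tbl 0x19, slot 21 ⇒ 0x26007 (P1/RW1/US1/PS0)
  lvl1: tbl 0x26, slot 1 ⇒ 0x28007 (P1/RW1/US1/PS0)
  lvl2: tbl 0x28, slot 30 ⇒ 0x29007 (P1/RW1/US1/PS0)
  ✓ 0x29EC0  — 3 lookups

Entries read for #0: 3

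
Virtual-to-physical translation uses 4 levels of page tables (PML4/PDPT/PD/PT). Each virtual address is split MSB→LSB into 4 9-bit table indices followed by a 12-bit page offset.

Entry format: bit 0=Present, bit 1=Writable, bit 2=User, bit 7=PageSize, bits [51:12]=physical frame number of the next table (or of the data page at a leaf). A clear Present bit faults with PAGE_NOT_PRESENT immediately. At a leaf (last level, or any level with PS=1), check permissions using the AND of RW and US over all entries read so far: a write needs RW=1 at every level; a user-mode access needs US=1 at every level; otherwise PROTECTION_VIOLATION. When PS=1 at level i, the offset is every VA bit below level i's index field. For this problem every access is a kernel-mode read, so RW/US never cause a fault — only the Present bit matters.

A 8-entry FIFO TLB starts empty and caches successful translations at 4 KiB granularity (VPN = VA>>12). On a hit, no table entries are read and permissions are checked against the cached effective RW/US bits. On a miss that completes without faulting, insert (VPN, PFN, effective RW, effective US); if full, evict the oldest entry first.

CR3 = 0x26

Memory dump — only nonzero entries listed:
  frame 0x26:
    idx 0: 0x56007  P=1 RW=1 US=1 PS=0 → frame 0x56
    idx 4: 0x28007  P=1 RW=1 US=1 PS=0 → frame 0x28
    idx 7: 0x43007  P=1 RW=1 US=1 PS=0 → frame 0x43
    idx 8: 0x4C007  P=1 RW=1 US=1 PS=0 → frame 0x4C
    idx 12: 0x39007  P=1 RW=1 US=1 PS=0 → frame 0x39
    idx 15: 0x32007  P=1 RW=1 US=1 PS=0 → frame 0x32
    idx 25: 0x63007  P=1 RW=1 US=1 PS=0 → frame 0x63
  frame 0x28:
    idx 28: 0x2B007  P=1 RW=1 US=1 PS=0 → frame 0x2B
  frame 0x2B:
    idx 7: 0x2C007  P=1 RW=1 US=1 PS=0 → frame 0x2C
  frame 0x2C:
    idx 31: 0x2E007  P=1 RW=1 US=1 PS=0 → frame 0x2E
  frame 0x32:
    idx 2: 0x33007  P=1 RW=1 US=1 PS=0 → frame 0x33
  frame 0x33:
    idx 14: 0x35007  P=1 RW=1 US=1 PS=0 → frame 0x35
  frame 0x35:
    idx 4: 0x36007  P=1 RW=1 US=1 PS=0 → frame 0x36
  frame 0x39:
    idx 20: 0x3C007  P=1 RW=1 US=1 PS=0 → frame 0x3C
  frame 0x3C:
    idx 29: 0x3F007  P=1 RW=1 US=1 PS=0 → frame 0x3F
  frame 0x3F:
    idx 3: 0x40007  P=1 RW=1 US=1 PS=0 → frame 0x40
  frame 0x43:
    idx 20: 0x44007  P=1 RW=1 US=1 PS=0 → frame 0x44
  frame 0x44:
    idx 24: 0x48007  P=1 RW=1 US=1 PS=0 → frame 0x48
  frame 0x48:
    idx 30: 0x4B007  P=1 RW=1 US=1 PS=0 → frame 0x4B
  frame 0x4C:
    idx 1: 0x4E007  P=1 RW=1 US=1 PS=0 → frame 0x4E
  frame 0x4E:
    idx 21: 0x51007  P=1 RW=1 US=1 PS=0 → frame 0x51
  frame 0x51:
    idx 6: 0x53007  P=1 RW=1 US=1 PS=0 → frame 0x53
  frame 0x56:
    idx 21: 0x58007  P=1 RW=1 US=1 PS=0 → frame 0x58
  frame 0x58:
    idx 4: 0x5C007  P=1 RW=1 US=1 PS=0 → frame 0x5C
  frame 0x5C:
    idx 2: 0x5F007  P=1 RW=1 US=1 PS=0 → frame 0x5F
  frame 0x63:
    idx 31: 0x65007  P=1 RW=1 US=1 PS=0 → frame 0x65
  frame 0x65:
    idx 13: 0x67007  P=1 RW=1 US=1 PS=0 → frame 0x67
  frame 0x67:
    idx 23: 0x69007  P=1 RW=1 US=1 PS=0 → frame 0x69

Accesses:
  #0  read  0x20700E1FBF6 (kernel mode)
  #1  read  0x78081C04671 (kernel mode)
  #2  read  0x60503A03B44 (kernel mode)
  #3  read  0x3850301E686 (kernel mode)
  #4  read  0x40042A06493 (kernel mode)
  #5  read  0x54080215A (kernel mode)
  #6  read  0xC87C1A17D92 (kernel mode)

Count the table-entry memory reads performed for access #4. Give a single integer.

Per-access translation:
#0 VA=0x20700E1FBF6 (r,kernel):
  L0: frame=0x26 idx=4 entry=0x28007 [P=1 RW=1 US=1 PS=0]
  L1: frame=0x28 idx=28 entry=0x2B007 [P=1 RW=1 US=1 PS=0]
  L2: frame=0x2B idx=7 entry=0x2C007 [P=1 RW=1 US=1 PS=0]
  L3: frame=0x2C idx=31 entry=0x2E007 [P=1 RW=1 US=1 PS=0]
  ✓ 0x2EBF6  — 4 lookups
#1 VA=0x78081C04671 (r,kernel):
  L0: frame=0x26 idx=15 entry=0x32007 [P=1 RW=1 US=1 PS=0]
  L1: frame=0x32 idx=2 entry=0x33007 [P=1 RW=1 US=1 PS=0]
  L2: frame=0x33 idx=14 entry=0x35007 [P=1 RW=1 US=1 PS=0]
  L3: frame=0x35 idx=4 entry=0x36007 [P=1 RW=1 US=1 PS=0]
  ✓ 0x36671  — 4 lookups
#2 VA=0x60503A03B44 (r,kernel):
  L0: frame=0x26 idx=12 entry=0x39007 [P=1 RW=1 US=1 PS=0]
  L1: frame=0x39 idx=20 entry=0x3C007 [P=1 RW=1 US=1 PS=0]
  L2: frame=0x3C idx=29 entry=0x3F007 [P=1 RW=1 US=1 PS=0]
  L3: frame=0x3F idx=3 entry=0x40007 [P=1 RW=1 US=1 PS=0]
  ✓ 0x40B44  — 4 lookups
#3 VA=0x3850301E686 (r,kernel):
  L0: frame=0x26 idx=7 entry=0x43007 [P=1 RW=1 US=1 PS=0]
  L1: frame=0x43 idx=20 entry=0x44007 [P=1 RW=1 US=1 PS=0]
  L2: frame=0x44 idx=24 entry=0x48007 [P=1 RW=1 US=1 PS=0]
  L3: frame=0x48 idx=30 entry=0x4B007 [P=1 RW=1 US=1 PS=0]
  ✓ 0x4B686  — 4 lookups
#4 VA=0x40042A06493 (r,kernel):
  L0: frame=0x26 idx=8 entry=0x4C007 [P=1 RW=1 US=1 PS=0]
  L1: frame=0x4C idx=1 entry=0x4E007 [P=1 RW=1 US=1 PS=0]
  L2: frame=0x4E idx=21 entry=0x51007 [P=1 RW=1 US=1 PS=0]
  L3: frame=0x51 idx=6 entry=0x53007 [P=1 RW=1 US=1 PS=0]
  ✓ 0x53493  — 4 lookups
#5 VA=0x54080215A (r,kernel):
  L0: frame=0x26 idx=0 entry=0x56007 [P=1 RW=1 US=1 PS=0]
  L1: frame=0x56 idx=21 entry=0x58007 [P=1 RW=1 US=1 PS=0]
  L2: frame=0x58 idx=4 entry=0x5C007 [P=1 RW=1 US=1 PS=0]
  L3: frame=0x5C idx=2 entry=0x5F007 [P=1 RW=1 US=1 PS=0]
  ✓ 0x5F15A  — 4 lookups
#6 VA=0xC87C1A17D92 (r,kernel):
  L0: frame=0x26 idx=25 entry=0x63007 [P=1 RW=1 US=1 PS=0]
  L1: frame=0x63 idx=31 entry=0x65007 [P=1 RW=1 US=1 PS=0]
  L2: frame=0x65 idx=13 entry=0x67007 [P=1 RW=1 US=1 PS=0]
  L3: frame=0x67 idx=23 entry=0x69007 [P=1 RW=1 US=1 PS=0]
  ✓ 0x69D92  — 4 lookups

Entries read for #4: 4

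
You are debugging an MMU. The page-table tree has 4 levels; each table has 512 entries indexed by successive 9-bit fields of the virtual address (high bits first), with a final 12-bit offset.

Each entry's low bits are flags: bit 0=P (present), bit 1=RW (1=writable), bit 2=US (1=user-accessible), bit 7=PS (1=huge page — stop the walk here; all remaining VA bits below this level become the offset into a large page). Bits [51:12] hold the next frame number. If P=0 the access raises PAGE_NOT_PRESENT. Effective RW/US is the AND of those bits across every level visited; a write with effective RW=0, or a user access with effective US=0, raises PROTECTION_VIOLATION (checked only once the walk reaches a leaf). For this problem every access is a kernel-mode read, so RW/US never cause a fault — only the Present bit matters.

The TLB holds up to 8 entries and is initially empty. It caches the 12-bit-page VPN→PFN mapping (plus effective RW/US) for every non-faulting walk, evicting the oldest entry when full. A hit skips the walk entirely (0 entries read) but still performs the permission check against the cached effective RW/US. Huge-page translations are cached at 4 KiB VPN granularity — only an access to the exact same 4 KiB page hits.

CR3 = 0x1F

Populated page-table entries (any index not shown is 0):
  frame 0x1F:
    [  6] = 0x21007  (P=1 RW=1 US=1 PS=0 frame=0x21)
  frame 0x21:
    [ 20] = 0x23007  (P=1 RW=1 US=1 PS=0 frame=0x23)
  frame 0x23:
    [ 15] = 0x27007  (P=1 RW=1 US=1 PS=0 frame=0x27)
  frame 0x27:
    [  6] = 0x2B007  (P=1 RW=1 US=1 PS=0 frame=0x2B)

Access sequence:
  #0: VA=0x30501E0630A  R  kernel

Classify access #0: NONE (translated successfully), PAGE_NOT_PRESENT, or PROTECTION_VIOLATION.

Walk each access:
#0 VA=0x30501E0630A (r,kernel):
  L0: frame=0x1F idx=6 entry=0x21007 [P=1 RW=1 US=1 PS=0]
  L1: frame=0x21 idx=20 entry=0x23007 [P=1 RW=1 US=1 PS=0]
  L2: frame=0x23 idx=15 entry=0x27007 [P=1 RW=1 US=1 PS=0]
  L3: frame=0x27 idx=6 entry=0x2B007 [P=1 RW=1 US=1 PS=0]
  → PA=0x2B30A  (4 entries read)

Access #0 fault: NONE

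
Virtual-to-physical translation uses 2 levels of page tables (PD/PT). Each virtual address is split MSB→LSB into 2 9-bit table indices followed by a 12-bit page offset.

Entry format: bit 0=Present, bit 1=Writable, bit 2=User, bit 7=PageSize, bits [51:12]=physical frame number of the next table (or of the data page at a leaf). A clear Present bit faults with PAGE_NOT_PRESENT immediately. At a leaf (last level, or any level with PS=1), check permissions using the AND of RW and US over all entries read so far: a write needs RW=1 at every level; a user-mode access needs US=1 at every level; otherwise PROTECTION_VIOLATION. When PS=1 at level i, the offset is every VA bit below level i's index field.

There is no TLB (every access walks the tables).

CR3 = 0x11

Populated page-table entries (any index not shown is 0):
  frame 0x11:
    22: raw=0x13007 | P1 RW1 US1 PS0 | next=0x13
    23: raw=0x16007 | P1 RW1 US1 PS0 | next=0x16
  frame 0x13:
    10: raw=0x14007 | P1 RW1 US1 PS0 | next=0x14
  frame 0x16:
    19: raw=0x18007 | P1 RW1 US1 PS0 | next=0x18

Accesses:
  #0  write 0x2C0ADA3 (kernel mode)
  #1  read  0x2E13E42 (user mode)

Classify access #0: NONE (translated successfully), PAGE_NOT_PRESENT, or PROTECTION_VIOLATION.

Per-access translation:
#0 VA=0x2C0ADA3 (w,kernel):
  L0 @0x11[22] → 0x13007  P=1,RW=1,US=1,PS=0
  L1 @0x13[10] → 0x14007  P=1,RW=1,US=1,PS=0
  ⇒ phys 0x14DA3  [2 reads]
#1 VA=0x2E13E42 (r,user):
  L0 @0x11[23] → 0x16007  P=1,RW=1,US=1,PS=0
  L1 @0x16[19] → 0x18007  P=1,RW=1,US=1,PS=0
  ⇒ phys 0x18E42  [2 reads]

Access #0 fault: NONE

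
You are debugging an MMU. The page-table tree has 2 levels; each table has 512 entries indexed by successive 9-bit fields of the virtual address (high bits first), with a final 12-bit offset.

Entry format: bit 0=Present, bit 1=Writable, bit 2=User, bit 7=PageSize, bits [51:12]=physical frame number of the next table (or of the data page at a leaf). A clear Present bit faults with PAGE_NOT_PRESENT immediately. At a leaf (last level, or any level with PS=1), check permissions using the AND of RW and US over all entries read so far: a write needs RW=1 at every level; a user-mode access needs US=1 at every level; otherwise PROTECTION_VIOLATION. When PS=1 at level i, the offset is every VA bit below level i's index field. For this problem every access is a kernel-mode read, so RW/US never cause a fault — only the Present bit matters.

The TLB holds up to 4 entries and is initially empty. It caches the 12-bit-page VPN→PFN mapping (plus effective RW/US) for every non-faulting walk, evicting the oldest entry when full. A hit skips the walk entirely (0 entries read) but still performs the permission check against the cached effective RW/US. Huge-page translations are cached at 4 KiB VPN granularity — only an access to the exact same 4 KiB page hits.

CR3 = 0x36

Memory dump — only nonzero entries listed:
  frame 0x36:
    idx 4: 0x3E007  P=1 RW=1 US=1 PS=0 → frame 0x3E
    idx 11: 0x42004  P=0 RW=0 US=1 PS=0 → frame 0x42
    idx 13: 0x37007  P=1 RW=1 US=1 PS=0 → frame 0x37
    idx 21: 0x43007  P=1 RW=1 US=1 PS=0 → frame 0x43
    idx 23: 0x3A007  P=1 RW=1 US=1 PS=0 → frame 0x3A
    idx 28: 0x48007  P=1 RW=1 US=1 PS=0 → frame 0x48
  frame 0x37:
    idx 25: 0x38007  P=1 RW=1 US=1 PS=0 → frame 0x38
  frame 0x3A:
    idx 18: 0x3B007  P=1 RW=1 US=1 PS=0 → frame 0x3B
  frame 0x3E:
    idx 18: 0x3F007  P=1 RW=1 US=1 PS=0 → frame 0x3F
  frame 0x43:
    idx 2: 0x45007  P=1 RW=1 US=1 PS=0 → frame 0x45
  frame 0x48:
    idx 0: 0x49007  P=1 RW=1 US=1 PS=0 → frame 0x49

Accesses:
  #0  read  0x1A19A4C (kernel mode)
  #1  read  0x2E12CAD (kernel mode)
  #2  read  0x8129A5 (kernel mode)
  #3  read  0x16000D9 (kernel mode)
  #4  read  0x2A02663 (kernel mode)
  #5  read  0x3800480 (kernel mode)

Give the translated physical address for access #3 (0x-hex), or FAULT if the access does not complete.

Walk each access:
#0 VA=0x1A19A4C (r,kernel):
  L0 @0x36[13] → 0x37007  P=1,RW=1,US=1,PS=0
  L1 @0x37[25] → 0x38007  P=1,RW=1,US=1,PS=0
  ⇒ phys 0x38A4C  [2 reads]
#1 VA=0x2E12CAD (r,kernel):
  L0 @0x36[23] → 0x3A007  P=1,RW=1,US=1,PS=0
  L1 @0x3A[18] → 0x3B007  P=1,RW=1,US=1,PS=0
  ⇒ phys 0x3BCAD  [2 reads]
#2 VA=0x8129A5 (r,kernel):
  L0 @0x36[4] → 0x3E007  P=1,RW=1,US=1,PS=0
  L1 @0x3E[18] → 0x3F007  P=1,RW=1,US=1,PS=0
  ⇒ phys 0x3F9A5  [2 reads]
#3 VA=0x16000D9 (r,kernel):
  L0 @0x36[11] → 0x42004  P=0,RW=0,US=1,PS=0
  ⇒ fault: PAGE_NOT_PRESENT  — 1 lookups
#4 VA=0x2A02663 (r,kernel):
  L0 @0x36[21] → 0x43007  P=1,RW=1,US=1,PS=0
  L1 @0x43[2] → 0x45007  P=1,RW=1,US=1,PS=0
  ⇒ phys 0x45663  [2 reads]
#5 VA=0x3800480 (r,kernel):
  L0 @0x36[28] → 0x48007  P=1,RW=1,US=1,PS=0
  L1 @0x48[0] → 0x49007  P=1,RW=1,US=1,PS=0
  ⇒ phys 0x49480  [2 reads]

Access #3 PA: FAULT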